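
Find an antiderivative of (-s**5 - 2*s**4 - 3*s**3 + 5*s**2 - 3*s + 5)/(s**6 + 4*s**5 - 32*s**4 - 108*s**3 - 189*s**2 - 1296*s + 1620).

-10849*log(s - 6)/29700 - log(s - 1)/2100 + 2395*log(s + 5)/2244 - 1207*log(s + 6)/756 - 803*log(s**2 + 9)/15300 - 194*atan(s/3)/11475 + C

Factor the denominator: (s - 6)*(s - 1)*(s + 5)*(s + 6)*(s**2 + 9).
Partial-fraction decomposition: -(803*s + 388)/(7650*(s**2 + 9)) - 1207/(756*(s + 6)) + 2395/(2244*(s + 5)) - 1/(2100*(s - 1)) - 10849/(29700*(s - 6)).
Integrate each term; A/(s−a) gives A·log|s−a|; the (Bs+D)/(s²+p²) term gives a log and an atan.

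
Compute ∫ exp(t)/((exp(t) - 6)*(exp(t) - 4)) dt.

Let u = e^t, du = e^t dt.
The integral becomes ∫ du/((u-4)(u-6)); decompose into partial fractions.

log(exp(t) - 6)/2 - log(exp(t) - 4)/2 + C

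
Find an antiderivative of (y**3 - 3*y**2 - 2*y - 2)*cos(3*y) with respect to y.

y**3*sin(3*y)/3 - y**2*sin(3*y) + y**2*cos(3*y)/3 - 8*y*sin(3*y)/9 - 2*y*cos(3*y)/3 - 4*sin(3*y)/9 - 8*cos(3*y)/27 + C

Use integration by parts with u = y**3 - 3*y**2 - 2*y - 2, dv = cos(3*y) dy, so v = sin(3*y)/3.
Apply parts 3 times (tabular method): alternate signs, differentiate u down to 0, integrate dv up.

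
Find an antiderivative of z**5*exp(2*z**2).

Let u = z², du = 2z dz; rewrite as (1/2)∫ u^2·exp(2u) du.
Now integrate by parts 2 times.

(2*z**4 - 2*z**2 + 1)*exp(2*z**2)/8 + C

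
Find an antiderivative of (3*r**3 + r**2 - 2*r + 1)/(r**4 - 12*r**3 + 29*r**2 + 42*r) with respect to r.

Factor the denominator: r*(r - 7)*(r - 6)*(r + 1).
Partial-fraction decomposition: -1/(56*(r + 1)) - 673/(42*(r - 6)) + 1065/(56*(r - 7)) + 1/(42*r).
Integrate each term: A/(r−a) contributes A·log|r−a|.

log(r)/42 + 1065*log(r - 7)/56 - 673*log(r - 6)/42 - log(r + 1)/56 + C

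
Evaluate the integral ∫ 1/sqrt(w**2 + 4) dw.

Substitute w = 2·tan(θ), so dw = 2·sec(θ)^2 dθ and the radical becomes sqrt(w**2 + 4) = 2·sec(θ) by the Pythagorean identity.
Integrate the resulting trig expression in θ, then back-substitute tan(θ) = w/2, sec(θ) = sqrt(w**2 + 4)/2 (absorbing any constant into C).

log(w + sqrt(w**2 + 4)) + C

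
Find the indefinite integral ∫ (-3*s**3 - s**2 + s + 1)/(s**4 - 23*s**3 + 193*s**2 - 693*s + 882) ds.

Factor the denominator: (s - 7)**2*(s - 6)*(s - 3).
Partial-fraction decomposition: 43/(24*(s - 3)) - 677/(3*(s - 6)) + 1767/(8*(s - 7)) - 535/(2*(s - 7)**2).
Integrate each term; A/(s−a) gives A·log|s−a|; A/(s−a)² gives −A/(s−a).

1767*log(s - 7)/8 - 677*log(s - 6)/3 + 43*log(s - 3)/24 + 535/(2*s - 14) + C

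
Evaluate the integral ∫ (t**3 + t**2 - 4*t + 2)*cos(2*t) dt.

t**3*sin(2*t)/2 + t**2*sin(2*t)/2 + 3*t**2*cos(2*t)/4 - 11*t*sin(2*t)/4 + t*cos(2*t)/2 + 3*sin(2*t)/4 - 11*cos(2*t)/8 + C

Use integration by parts with u = t**3 + t**2 - 4*t + 2, dv = cos(2*t) dt, so v = sin(2*t)/2.
Apply parts 3 times (tabular method): alternate signs, differentiate u down to 0, integrate dv up.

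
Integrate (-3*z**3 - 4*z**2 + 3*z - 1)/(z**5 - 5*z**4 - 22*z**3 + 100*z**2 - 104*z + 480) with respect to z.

Factor the denominator: (z - 6)*(z - 4)*(z + 5)*(z**2 + 4).
Partial-fraction decomposition: 3*(17*z + 2)/(464*(z**2 + 4)) + 259/(2871*(z + 5)) + 49/(72*(z - 4)) - 155/(176*(z - 6)).
Integrate each term; A/(z−a) gives A·log|z−a|; the (Bz+D)/(z²+p²) term gives a log and an atan.

-155*log(z - 6)/176 + 49*log(z - 4)/72 + 259*log(z + 5)/2871 + 51*log(z**2 + 4)/928 + 3*atan(z/2)/464 + C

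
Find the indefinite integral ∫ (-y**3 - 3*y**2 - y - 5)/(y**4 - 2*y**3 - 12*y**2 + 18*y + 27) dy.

Factor the denominator: (y - 3)**2*(y + 1)*(y + 3).
Partial-fraction decomposition: 1/(36*(y + 3)) - 3/(16*(y + 1)) - 121/(144*(y - 3)) - 31/(12*(y - 3)**2).
Integrate each term; A/(y−a) gives A·log|y−a|; A/(y−a)² gives −A/(y−a).

-121*log(y - 3)/144 - 3*log(y + 1)/16 + log(y + 3)/36 + 31/(12*y - 36) + C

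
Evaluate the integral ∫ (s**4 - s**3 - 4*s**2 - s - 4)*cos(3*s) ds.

Use integration by parts with u = s**4 - s**3 - 4*s**2 - s - 4, dv = cos(3*s) ds, so v = sin(3*s)/3.
Apply parts 4 times (tabular method): alternate signs, differentiate u down to 0, integrate dv up.

s**4*sin(3*s)/3 - s**3*sin(3*s)/3 + 4*s**3*cos(3*s)/9 - 16*s**2*sin(3*s)/9 - s**2*cos(3*s)/3 - s*sin(3*s)/9 - 32*s*cos(3*s)/27 - 76*sin(3*s)/81 - cos(3*s)/27 + C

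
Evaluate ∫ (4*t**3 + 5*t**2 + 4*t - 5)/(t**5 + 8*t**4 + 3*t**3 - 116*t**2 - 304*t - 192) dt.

347*log(t - 4)/2240 + 4*log(t + 1)/45 - 40*log(t + 3)/7 + 3151*log(t + 4)/576 - 197/(24*t + 96) + C

Factor the denominator: (t - 4)*(t + 1)*(t + 3)*(t + 4)**2.
Partial-fraction decomposition: 3151/(576*(t + 4)) + 197/(24*(t + 4)**2) - 40/(7*(t + 3)) + 4/(45*(t + 1)) + 347/(2240*(t - 4)).
Integrate each term; A/(t−a) gives A·log|t−a|; A/(t−a)² gives −A/(t−a).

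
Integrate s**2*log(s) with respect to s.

s**3*log(s)/3 - s**3/9 + C

Use integration by parts with u = log(s), dv = s**2 ds.
Then du = 1/s ds and v = s**3/3.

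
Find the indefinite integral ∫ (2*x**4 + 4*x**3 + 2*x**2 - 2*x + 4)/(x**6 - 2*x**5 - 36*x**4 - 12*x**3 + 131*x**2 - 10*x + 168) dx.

Factor the denominator: (x - 7)*(x - 2)*(x + 3)*(x + 4)*(x**2 + 1).
Partial-fraction decomposition: -(301*x - 218)/(10625*(x**2 + 1)) - 50/(187*(x + 4)) + 41/(250*(x + 3)) - 12/(125*(x - 2)) + 3131/(13750*(x - 7)).
Integrate each term; A/(x−a) gives A·log|x−a|; the (Bx+D)/(x²+p²) term gives a log and an atan.

3131*log(x - 7)/13750 - 12*log(x - 2)/125 + 41*log(x + 3)/250 - 50*log(x + 4)/187 - 301*log(x**2 + 1)/21250 + 218*atan(x)/10625 + C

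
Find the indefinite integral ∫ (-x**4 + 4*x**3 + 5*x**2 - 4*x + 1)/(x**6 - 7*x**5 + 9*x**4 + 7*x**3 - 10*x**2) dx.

33*log(x)/100 - 19*log(x - 5)/1800 - 29*log(x - 2)/36 + 5*log(x - 1)/8 - 5*log(x + 1)/36 + 1/(10*x) + C

Factor the denominator: x**2*(x - 5)*(x - 2)*(x - 1)*(x + 1).
Partial-fraction decomposition: -5/(36*(x + 1)) + 5/(8*(x - 1)) - 29/(36*(x - 2)) - 19/(1800*(x - 5)) + 33/(100*x) - 1/(10*x**2).
Integrate each term; A/(x−a) gives A·log|x−a|; A/(x−a)² gives −A/(x−a).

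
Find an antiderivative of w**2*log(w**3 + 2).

w**3*log(w**3 + 2)/3 - w**3/3 + 2*log(w**3 + 2)/3 + C

Let u = w**3 + 2, so du = (3*w**2) dw.
The integral becomes (1/3)·∫ log(u) du; integrate by parts with u′=log(u), dv′=du.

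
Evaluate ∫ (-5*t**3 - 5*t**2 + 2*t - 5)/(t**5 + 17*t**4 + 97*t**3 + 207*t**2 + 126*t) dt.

Factor the denominator: t*(t + 1)*(t + 3)*(t + 6)*(t + 7).
Partial-fraction decomposition: 1451/(168*(t + 7)) - 883/(90*(t + 6)) + 79/(72*(t + 3)) + 7/(60*(t + 1)) - 5/(126*t).
Integrate each term: A/(t−a) contributes A·log|t−a|.

-5*log(t)/126 + 7*log(t + 1)/60 + 79*log(t + 3)/72 - 883*log(t + 6)/90 + 1451*log(t + 7)/168 + C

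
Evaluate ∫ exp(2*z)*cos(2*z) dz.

exp(2*z)*sin(2*z)/4 + exp(2*z)*cos(2*z)/4 + C

Let I denote the integral. Integrate by parts with u = cos(2*z), dv = exp(2*z) dz, so v = exp(2*z)/2: I = exp(2*z)*cos(2*z)/2 + ∫ exp(2*z)*sin(2*z) dz.
Apply parts again with u = sin(2*z), dv = exp(2*z) dz: ∫ exp(2*z)*sin(2*z) dz = exp(2*z)*sin(2*z)/2 − I. Substituting back brings back I: I = exp(2*z)*sin(2*z)/2 + exp(2*z)*cos(2*z)/2 − I.
Solving for I: (1 + 1)·I equals the remaining terms, so I = (1/2)·(exp(2*z)*sin(2*z)/2 + exp(2*z)*cos(2*z)/2).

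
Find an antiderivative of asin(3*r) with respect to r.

Use integration by parts with u = arcsin(3*r), dv = dr.
Then du = 3/sqrt(-9*r**2 + 1) dr.

r*asin(3*r) + sqrt(-9*r**2 + 1)/3 + C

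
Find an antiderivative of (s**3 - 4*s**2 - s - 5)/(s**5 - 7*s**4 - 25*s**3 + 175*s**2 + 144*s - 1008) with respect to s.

Factor the denominator: (s - 7)*(s - 4)*(s - 3)*(s + 3)*(s + 4).
Partial-fraction decomposition: -129/(616*(s + 4)) + 13/(84*(s + 3)) - 17/(168*(s - 3)) + 3/(56*(s - 4)) + 9/(88*(s - 7)).
Integrate each term: A/(s−a) contributes A·log|s−a|.

9*log(s - 7)/88 + 3*log(s - 4)/56 - 17*log(s - 3)/168 + 13*log(s + 3)/84 - 129*log(s + 4)/616 + C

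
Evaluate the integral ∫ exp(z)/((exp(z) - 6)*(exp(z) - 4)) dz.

log(exp(z) - 6)/2 - log(exp(z) - 4)/2 + C

Let u = e^z, du = e^z dz.
The integral becomes ∫ du/((u-6)(u-4)); decompose into partial fractions.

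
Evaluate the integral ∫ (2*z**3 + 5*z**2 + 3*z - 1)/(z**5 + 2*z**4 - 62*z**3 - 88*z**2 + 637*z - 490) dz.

317*log(z - 7)/1680 - 41*log(z - 2)/315 + log(z - 1)/32 + 47*log(z + 5)/336 - 463*log(z + 7)/2016 + C

Factor the denominator: (z - 7)*(z - 2)*(z - 1)*(z + 5)*(z + 7).
Partial-fraction decomposition: -463/(2016*(z + 7)) + 47/(336*(z + 5)) + 1/(32*(z - 1)) - 41/(315*(z - 2)) + 317/(1680*(z - 7)).
Integrate each term: A/(z−a) contributes A·log|z−a|.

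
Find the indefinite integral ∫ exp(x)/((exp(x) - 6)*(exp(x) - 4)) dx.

log(exp(x) - 6)/2 - log(exp(x) - 4)/2 + C

Let u = e^x, du = e^x dx.
The integral becomes ∫ du/((u-4)(u-6)); decompose into partial fractions.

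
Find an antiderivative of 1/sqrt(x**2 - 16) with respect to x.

Substitute x = 4·sec(θ), so dx = 4·sec(θ)*tan(θ) dθ and the radical becomes sqrt(x**2 - 16) = 4·tan(θ) by the Pythagorean identity.
Integrate the resulting trig expression in θ, then back-substitute sec(θ) = x/4, tan(θ) = sqrt(x**2 - 16)/4 (absorbing any constant into C).

log(x + sqrt(x**2 - 16)) + C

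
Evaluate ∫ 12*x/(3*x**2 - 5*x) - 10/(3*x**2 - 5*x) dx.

Let u = 3*x**2 - 5*x, so du = (6*x - 5) dx.
Rewriting, the integral becomes 2·∫ 1/u du = 2·log(u).
Substituting back, u = 3*x**2 - 5*x.

2*log(3*x**2 - 5*x) + C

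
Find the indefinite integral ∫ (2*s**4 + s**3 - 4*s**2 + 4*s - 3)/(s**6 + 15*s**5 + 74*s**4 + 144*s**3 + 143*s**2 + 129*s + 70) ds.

Factor the denominator: (s + 1)*(s + 2)*(s + 5)*(s + 7)*(s**2 + 1).
Partial-fraction decomposition: -3*(29*s - 28)/(3250*(s**2 + 1)) - 529/(375*(s + 7)) + 167/(104*(s + 5)) + 1/(25*(s + 2)) - 5/(24*(s + 1)).
Integrate each term; A/(s−a) gives A·log|s−a|; the (Bs+D)/(s²+p²) term gives a log and an atan.

-5*log(s + 1)/24 + log(s + 2)/25 + 167*log(s + 5)/104 - 529*log(s + 7)/375 - 87*log(s**2 + 1)/6500 + 42*atan(s)/1625 + C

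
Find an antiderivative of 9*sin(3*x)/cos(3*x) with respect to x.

Let u = cos(3*x), so du = (-3*sin(3*x)) dx.
Rewriting, the integral becomes -3·∫ 1/u du = -3·log(u).
Substituting back, u = cos(3*x).

-3*log(cos(3*x)) + C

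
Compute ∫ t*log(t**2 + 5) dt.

Let u = t**2 + 5, so du = (2*t) dt.
The integral becomes (1/2)·∫ log(u) du; integrate by parts with u′=log(u), dv′=du.

t**2*log(t**2 + 5)/2 - t**2/2 + 5*log(t**2 + 5)/2 + C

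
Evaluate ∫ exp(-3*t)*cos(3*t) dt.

exp(-3*t)*sin(3*t)/6 - exp(-3*t)*cos(3*t)/6 + C

Let I denote the integral. Integrate by parts with u = cos(3*t), dv = exp(-3*t) dt, so v = -exp(-3*t)/3: I = -exp(-3*t)*cos(3*t)/3 − ∫ exp(-3*t)*sin(3*t) dt.
Apply parts again with u = sin(3*t), dv = exp(-3*t) dt: ∫ exp(-3*t)*sin(3*t) dt = -exp(-3*t)*sin(3*t)/3 + I. Substituting back brings back I: I = exp(-3*t)*sin(3*t)/3 - exp(-3*t)*cos(3*t)/3 − I.
Solving for I: (1 + 1)·I equals the remaining terms, so I = (1/2)·(exp(-3*t)*sin(3*t)/3 - exp(-3*t)*cos(3*t)/3).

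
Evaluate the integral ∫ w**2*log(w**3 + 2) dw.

Let u = w**3 + 2, so du = (3*w**2) dw.
The integral becomes (1/3)·∫ log(u) du; integrate by parts with u′=log(u), dv′=du.

w**3*log(w**3 + 2)/3 - w**3/3 + 2*log(w**3 + 2)/3 + C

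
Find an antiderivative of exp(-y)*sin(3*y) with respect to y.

-exp(-y)*sin(3*y)/10 - 3*exp(-y)*cos(3*y)/10 + C

Let I denote the integral. Integrate by parts with u = sin(3*y), dv = exp(-y) dy, so v = -exp(-y): I = -exp(-y)*sin(3*y) + 3·∫ exp(-y)*cos(3*y) dy.
Apply parts again with u = cos(3*y), dv = exp(-y) dy: ∫ exp(-y)*cos(3*y) dy = -exp(-y)*cos(3*y) − 3·I. Substituting back brings back I: I = -exp(-y)*sin(3*y) - 3*exp(-y)*cos(3*y) − 9·I.
Solving for I: (1 + 9)·I equals the remaining terms, so I = (1/10)·(-exp(-y)*sin(3*y) - 3*exp(-y)*cos(3*y)).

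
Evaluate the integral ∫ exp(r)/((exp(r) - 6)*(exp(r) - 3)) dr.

Let u = e^r, du = e^r dr.
The integral becomes ∫ du/((u-6)(u-3)); decompose into partial fractions.

log(exp(r) - 6)/3 - log(exp(r) - 3)/3 + C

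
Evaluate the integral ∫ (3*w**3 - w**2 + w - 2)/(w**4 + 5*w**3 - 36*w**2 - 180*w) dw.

log(w)/90 + 7*log(w - 6)/9 - 37*log(w + 5)/5 + 173*log(w + 6)/18 + C

Factor the denominator: w*(w - 6)*(w + 5)*(w + 6).
Partial-fraction decomposition: 173/(18*(w + 6)) - 37/(5*(w + 5)) + 7/(9*(w - 6)) + 1/(90*w).
Integrate each term: A/(w−a) contributes A·log|w−a|.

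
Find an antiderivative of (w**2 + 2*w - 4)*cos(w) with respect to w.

w**2*sin(w) + 2*w*sin(w) + 2*w*cos(w) - 6*sin(w) + 2*cos(w) + C

Use integration by parts with u = w**2 + 2*w - 4, dv = cos(w) dw, so v = sin(w).
Apply parts 2 times (tabular method): alternate signs, differentiate u down to 0, integrate dv up.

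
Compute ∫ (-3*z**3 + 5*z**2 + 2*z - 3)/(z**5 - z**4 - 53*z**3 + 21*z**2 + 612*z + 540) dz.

Factor the denominator: (z - 6)*(z - 5)*(z + 1)*(z + 3)*(z + 6).
Partial-fraction decomposition: 271/(660*(z + 6)) - 13/(48*(z + 3)) + 1/(140*(z + 1)) + 81/(176*(z - 5)) - 17/(28*(z - 6)).
Integrate each term: A/(z−a) contributes A·log|z−a|.

-17*log(z - 6)/28 + 81*log(z - 5)/176 + log(z + 1)/140 - 13*log(z + 3)/48 + 271*log(z + 6)/660 + C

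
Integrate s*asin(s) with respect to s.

Use integration by parts with u = arcsin(s), dv = s ds.
Then du = 1/sqrt(-s**2 + 1) ds.

s**2*asin(s)/2 + s*sqrt(-s**2 + 1)/4 - asin(s)/4 + C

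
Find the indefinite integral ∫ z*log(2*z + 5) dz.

z**2*log(2*z + 5)/2 - z**2/4 + 5*z/4 - 25*log(2*z + 5)/8 + C

Use integration by parts with u = log(2*z + 5), dv = z dz.
Then du = 2/(2*z + 5) dz and v = z**2/2.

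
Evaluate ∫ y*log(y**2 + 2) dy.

y**2*log(y**2 + 2)/2 - y**2/2 + log(y**2 + 2) + C

Let u = y**2 + 2, so du = (2*y) dy.
The integral becomes (1/2)·∫ log(u) du; integrate by parts with u′=log(u), dv′=du.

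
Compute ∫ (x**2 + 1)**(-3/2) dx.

Substitute x = tan(θ), so dx = sec(θ)^2 dθ and the radical becomes sqrt(x**2 + 1) = sec(θ) by the Pythagorean identity.
Integrate the resulting trig expression in θ, then back-substitute tan(θ) = x, sec(θ) = sqrt(x**2 + 1) (absorbing any constant into C).

x/sqrt(x**2 + 1) + C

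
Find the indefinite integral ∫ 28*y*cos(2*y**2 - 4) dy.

Let u = 2*y**2 - 4, so du = (4*y) dy.
Rewriting, the integral becomes 7·∫ cos(u) du = 7·sin(u).
Substituting back, u = 2*y**2 - 4.

7*sin(2*y**2 - 4) + C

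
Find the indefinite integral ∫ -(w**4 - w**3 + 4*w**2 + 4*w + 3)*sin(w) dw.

Use integration by parts with u = w**4 - w**3 + 4*w**2 + 4*w + 3, dv = -sin(w) dw, so v = cos(w).
Apply parts 4 times (tabular method): alternate signs, differentiate u down to 0, integrate dv up.

w**4*cos(w) - 4*w**3*sin(w) - w**3*cos(w) + 3*w**2*sin(w) - 8*w**2*cos(w) + 16*w*sin(w) + 10*w*cos(w) - 10*sin(w) + 19*cos(w) + C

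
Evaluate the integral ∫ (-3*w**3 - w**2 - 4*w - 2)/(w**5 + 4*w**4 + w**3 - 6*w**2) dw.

Factor the denominator: w**2*(w - 1)*(w + 2)*(w + 3).
Partial-fraction decomposition: 41/(18*(w + 3)) - 13/(6*(w + 2)) - 5/(6*(w - 1)) + 13/(18*w) + 1/(3*w**2).
Integrate each term; A/(w−a) gives A·log|w−a|; A/(w−a)² gives −A/(w−a).

13*log(w)/18 - 5*log(w - 1)/6 - 13*log(w + 2)/6 + 41*log(w + 3)/18 - 1/(3*w) + C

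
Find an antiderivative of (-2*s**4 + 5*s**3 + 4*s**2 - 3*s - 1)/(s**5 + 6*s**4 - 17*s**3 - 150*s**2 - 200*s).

log(s)/200 - 541*log(s - 5)/3150 - 17*log(s + 2)/28 + 757*log(s + 4)/72 - 587*log(s + 5)/50 + C

Factor the denominator: s*(s - 5)*(s + 2)*(s + 4)*(s + 5).
Partial-fraction decomposition: -587/(50*(s + 5)) + 757/(72*(s + 4)) - 17/(28*(s + 2)) - 541/(3150*(s - 5)) + 1/(200*s).
Integrate each term: A/(s−a) contributes A·log|s−a|.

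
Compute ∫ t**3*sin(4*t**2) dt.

-t**2*cos(4*t**2)/8 + sin(4*t**2)/32 + C

Let u = t², du = 2t dt; rewrite as (1/2)∫ u^1·sin(4u) du.
Now integrate by parts 1 time.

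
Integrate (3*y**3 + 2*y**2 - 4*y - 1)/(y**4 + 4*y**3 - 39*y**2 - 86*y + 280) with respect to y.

101*log(y - 5)/81 - 23*log(y - 2)/162 - 145*log(y + 4)/162 + 226*log(y + 7)/81 + C

Factor the denominator: (y - 5)*(y - 2)*(y + 4)*(y + 7).
Partial-fraction decomposition: 226/(81*(y + 7)) - 145/(162*(y + 4)) - 23/(162*(y - 2)) + 101/(81*(y - 5)).
Integrate each term: A/(y−a) contributes A·log|y−a|.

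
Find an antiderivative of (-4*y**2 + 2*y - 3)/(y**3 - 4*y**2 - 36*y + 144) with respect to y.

-45*log(y - 6)/8 + 59*log(y - 4)/20 - 53*log(y + 6)/40 + C

Factor the denominator: (y - 6)*(y - 4)*(y + 6).
Partial-fraction decomposition: -53/(40*(y + 6)) + 59/(20*(y - 4)) - 45/(8*(y - 6)).
Integrate each term: A/(y−a) contributes A·log|y−a|.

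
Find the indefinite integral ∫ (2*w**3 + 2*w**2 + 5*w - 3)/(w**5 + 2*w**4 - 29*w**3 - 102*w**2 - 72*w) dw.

log(w)/24 + 59*log(w - 6)/420 - 4*log(w + 1)/21 + log(w + 3) - 119*log(w + 4)/120 + C

Factor the denominator: w*(w - 6)*(w + 1)*(w + 3)*(w + 4).
Partial-fraction decomposition: -119/(120*(w + 4)) + 1/(w + 3) - 4/(21*(w + 1)) + 59/(420*(w - 6)) + 1/(24*w).
Integrate each term: A/(w−a) contributes A·log|w−a|.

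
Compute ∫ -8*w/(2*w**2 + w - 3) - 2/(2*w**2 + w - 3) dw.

Let u = 2*w**2 + w - 3, so du = (4*w + 1) dw.
Rewriting, the integral becomes -2·∫ 1/u du = -2·log(u).
Substituting back, u = 2*w**2 + w - 3.

-2*log(2*w**2 + w - 3) + C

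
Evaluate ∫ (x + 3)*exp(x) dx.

(x + 2)*exp(x) + C

Use integration by parts with u = x + 3, dv = exp(x) dx, so v = exp(x).
Apply parts 1 times (tabular method): alternate signs, differentiate u down to 0, integrate dv up.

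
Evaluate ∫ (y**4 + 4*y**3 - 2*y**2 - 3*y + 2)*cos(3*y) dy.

Use integration by parts with u = y**4 + 4*y**3 - 2*y**2 - 3*y + 2, dv = cos(3*y) dy, so v = sin(3*y)/3.
Apply parts 4 times (tabular method): alternate signs, differentiate u down to 0, integrate dv up.

y**4*sin(3*y)/3 + 4*y**3*sin(3*y)/3 + 4*y**3*cos(3*y)/9 - 10*y**2*sin(3*y)/9 + 4*y**2*cos(3*y)/3 - 17*y*sin(3*y)/9 - 20*y*cos(3*y)/27 + 74*sin(3*y)/81 - 17*cos(3*y)/27 + C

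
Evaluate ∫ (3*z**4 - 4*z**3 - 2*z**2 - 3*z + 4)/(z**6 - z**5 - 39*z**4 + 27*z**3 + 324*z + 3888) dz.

Factor the denominator: (z - 6)*(z - 4)*(z + 3)*(z + 6)*(z**2 + 9).
Partial-fraction decomposition: (214*z + 2931)/(10125*(z**2 + 9)) - 2351/(8100*(z + 6)) + 173/(1701*(z + 3)) - 118/(875*(z - 4)) + 1469/(4860*(z - 6)).
Integrate each term; A/(z−a) gives A·log|z−a|; the (Bz+D)/(z²+p²) term gives a log and an atan.

1469*log(z - 6)/4860 - 118*log(z - 4)/875 + 173*log(z + 3)/1701 - 2351*log(z + 6)/8100 + 107*log(z**2 + 9)/10125 + 977*atan(z/3)/10125 + C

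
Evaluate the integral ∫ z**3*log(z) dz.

Use integration by parts with u = log(z), dv = z**3 dz.
Then du = 1/z dz and v = z**4/4.

z**4*log(z)/4 - z**4/16 + C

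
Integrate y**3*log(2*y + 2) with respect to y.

y**4*log(2*y + 2)/4 - y**4/16 + y**3/12 - y**2/8 + y/4 - log(y + 1)/4 + C

Use integration by parts with u = log(2*y + 2), dv = y**3 dy.
Then du = 2/(2*y + 2) dy and v = y**4/4.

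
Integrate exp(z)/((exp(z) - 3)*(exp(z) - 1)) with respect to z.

Let u = e^z, du = e^z dz.
The integral becomes ∫ du/((u-3)(u-1)); decompose into partial fractions.

log(exp(z) - 3)/2 - log(exp(z) - 1)/2 + C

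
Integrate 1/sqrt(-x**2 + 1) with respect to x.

asin(x) + C

Substitute x = sin(θ), so dx = cos(θ) dθ and the radical becomes sqrt(-x**2 + 1) = cos(θ) by the Pythagorean identity.
Integrate the resulting trig expression in θ, then back-substitute θ = asin(x), sin(θ) = x, cos(θ) = sqrt(-x**2 + 1) (absorbing any constant into C).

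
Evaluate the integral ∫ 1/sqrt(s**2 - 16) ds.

Substitute s = 4·sec(θ), so ds = 4·sec(θ)*tan(θ) dθ and the radical becomes sqrt(s**2 - 16) = 4·tan(θ) by the Pythagorean identity.
Integrate the resulting trig expression in θ, then back-substitute sec(θ) = s/4, tan(θ) = sqrt(s**2 - 16)/4 (absorbing any constant into C).

log(s + sqrt(s**2 - 16)) + C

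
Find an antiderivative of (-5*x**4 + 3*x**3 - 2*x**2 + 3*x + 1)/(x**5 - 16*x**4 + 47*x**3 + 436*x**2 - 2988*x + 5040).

-1842*log(x - 7)/13 + 5885*log(x - 6)/24 - 1392*log(x - 5)/11 + 369*log(x - 4)/20 - 7217*log(x + 6)/17160 + C

Factor the denominator: (x - 7)*(x - 6)*(x - 5)*(x - 4)*(x + 6).
Partial-fraction decomposition: -7217/(17160*(x + 6)) + 369/(20*(x - 4)) - 1392/(11*(x - 5)) + 5885/(24*(x - 6)) - 1842/(13*(x - 7)).
Integrate each term: A/(x−a) contributes A·log|x−a|.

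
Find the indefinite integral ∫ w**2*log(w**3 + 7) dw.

Let u = w**3 + 7, so du = (3*w**2) dw.
The integral becomes (1/3)·∫ log(u) du; integrate by parts with u′=log(u), dv′=du.

w**3*log(w**3 + 7)/3 - w**3/3 + 7*log(w**3 + 7)/3 + C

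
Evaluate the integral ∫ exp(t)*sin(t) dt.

Let I denote the integral. Integrate by parts with u = sin(t), dv = exp(t) dt, so v = exp(t): I = exp(t)*sin(t) − ∫ exp(t)*cos(t) dt.
Apply parts again with u = cos(t), dv = exp(t) dt: ∫ exp(t)*cos(t) dt = exp(t)*cos(t) + I. Substituting back brings back I: I = exp(t)*sin(t) - exp(t)*cos(t) − I.
Solving for I: (1 + 1)·I equals the remaining terms, so I = (1/2)·(exp(t)*sin(t) - exp(t)*cos(t)).

exp(t)*sin(t)/2 - exp(t)*cos(t)/2 + C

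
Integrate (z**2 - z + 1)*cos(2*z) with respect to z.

z**2*sin(2*z)/2 - z*sin(2*z)/2 + z*cos(2*z)/2 + sin(2*z)/4 - cos(2*z)/4 + C

Use integration by parts with u = z**2 - z + 1, dv = cos(2*z) dz, so v = sin(2*z)/2.
Apply parts 2 times (tabular method): alternate signs, differentiate u down to 0, integrate dv up.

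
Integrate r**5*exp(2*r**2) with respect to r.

(2*r**4 - 2*r**2 + 1)*exp(2*r**2)/8 + C

Let u = r², du = 2r dr; rewrite as (1/2)∫ u^2·exp(2u) du.
Now integrate by parts 2 times.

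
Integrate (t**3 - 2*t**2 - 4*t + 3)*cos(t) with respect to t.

t**3*sin(t) - 2*t**2*sin(t) + 3*t**2*cos(t) - 10*t*sin(t) - 4*t*cos(t) + 7*sin(t) - 10*cos(t) + C

Use integration by parts with u = t**3 - 2*t**2 - 4*t + 3, dv = cos(t) dt, so v = sin(t).
Apply parts 3 times (tabular method): alternate signs, differentiate u down to 0, integrate dv up.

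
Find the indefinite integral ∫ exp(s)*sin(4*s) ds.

Let I denote the integral. Integrate by parts with u = sin(4*s), dv = exp(s) ds, so v = exp(s): I = exp(s)*sin(4*s) − 4·∫ exp(s)*cos(4*s) ds.
Apply parts again with u = cos(4*s), dv = exp(s) ds: ∫ exp(s)*cos(4*s) ds = exp(s)*cos(4*s) + 4·I. Substituting back brings back I: I = exp(s)*sin(4*s) - 4*exp(s)*cos(4*s) − 16·I.
Solving for I: (1 + 16)·I equals the remaining terms, so I = (1/17)·(exp(s)*sin(4*s) - 4*exp(s)*cos(4*s)).

exp(s)*sin(4*s)/17 - 4*exp(s)*cos(4*s)/17 + C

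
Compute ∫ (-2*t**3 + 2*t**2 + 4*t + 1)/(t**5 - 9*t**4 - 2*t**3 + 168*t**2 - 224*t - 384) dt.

Factor the denominator: (t - 6)*(t - 4)**2*(t + 1)*(t + 4).
Partial-fraction decomposition: 29/(384*(t + 4)) - 1/(525*(t + 1)) + 3593/(3200*(t - 4)) + 79/(80*(t - 4)**2) - 67/(56*(t - 6)).
Integrate each term; A/(t−a) gives A·log|t−a|; A/(t−a)² gives −A/(t−a).

-67*log(t - 6)/56 + 3593*log(t - 4)/3200 - log(t + 1)/525 + 29*log(t + 4)/384 - 79/(80*t - 320) + C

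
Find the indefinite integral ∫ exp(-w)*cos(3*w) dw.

Let I denote the integral. Integrate by parts with u = cos(3*w), dv = exp(-w) dw, so v = -exp(-w): I = -exp(-w)*cos(3*w) − 3·∫ exp(-w)*sin(3*w) dw.
Apply parts again with u = sin(3*w), dv = exp(-w) dw: ∫ exp(-w)*sin(3*w) dw = -exp(-w)*sin(3*w) + 3·I. Substituting back brings back I: I = 3*exp(-w)*sin(3*w) - exp(-w)*cos(3*w) − 9·I.
Solving for I: (1 + 9)·I equals the remaining terms, so I = (1/10)·(3*exp(-w)*sin(3*w) - exp(-w)*cos(3*w)).

3*exp(-w)*sin(3*w)/10 - exp(-w)*cos(3*w)/10 + C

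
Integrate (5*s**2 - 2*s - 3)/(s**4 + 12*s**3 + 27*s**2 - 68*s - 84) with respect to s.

13*log(s - 2)/216 - 2*log(s + 1)/45 + 189*log(s + 6)/40 - 128*log(s + 7)/27 + C

Factor the denominator: (s - 2)*(s + 1)*(s + 6)*(s + 7).
Partial-fraction decomposition: -128/(27*(s + 7)) + 189/(40*(s + 6)) - 2/(45*(s + 1)) + 13/(216*(s - 2)).
Integrate each term: A/(s−a) contributes A·log|s−a|.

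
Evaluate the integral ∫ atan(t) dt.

t*atan(t) - log(t**2 + 1)/2 + C

Use integration by parts with u = arctan(t), dv = dt.
Then du = 1/(t**2 + 1) dt.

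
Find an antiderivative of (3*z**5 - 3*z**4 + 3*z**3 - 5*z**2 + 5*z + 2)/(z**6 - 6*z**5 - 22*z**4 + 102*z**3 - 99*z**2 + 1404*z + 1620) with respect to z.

Factor the denominator: (z - 6)**2*(z + 1)*(z + 5)*(z**2 + 9).
Partial-fraction decomposition: (1070*z + 2079)/(4590*(z**2 + 9)) + 11773/(16456*(z + 5)) - 17/(1960*(z + 1)) + 1648963/(800415*(z - 6)) + 3988/(693*(z - 6)**2).
Integrate each term; A/(z−a) gives A·log|z−a|; the (Bz+D)/(z²+p²) term gives a log and an atan.

1648963*log(z - 6)/800415 - 17*log(z + 1)/1960 + 11773*log(z + 5)/16456 + 107*log(z**2 + 9)/918 + 77*atan(z/3)/510 - 3988/(693*z - 4158) + C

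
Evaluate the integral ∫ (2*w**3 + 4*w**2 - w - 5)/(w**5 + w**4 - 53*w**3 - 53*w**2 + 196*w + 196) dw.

Factor the denominator: (w - 7)*(w - 2)*(w + 1)*(w + 2)*(w + 7).
Partial-fraction decomposition: -122/(945*(w + 7)) + 1/(60*(w + 2)) - 1/(72*(w + 1)) - 5/(108*(w - 2)) + 29/(168*(w - 7)).
Integrate each term: A/(w−a) contributes A·log|w−a|.

29*log(w - 7)/168 - 5*log(w - 2)/108 - log(w + 1)/72 + log(w + 2)/60 - 122*log(w + 7)/945 + C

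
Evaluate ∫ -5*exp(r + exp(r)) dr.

-5*exp(exp(r)) + C

Let u = exp(r), so du = (exp(r)) dr.
Rewriting, the integral becomes -5·∫ e^u du = -5·e^u.
Substituting back, u = exp(r).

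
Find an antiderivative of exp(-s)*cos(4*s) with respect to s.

Let I denote the integral. Integrate by parts with u = cos(4*s), dv = exp(-s) ds, so v = -exp(-s): I = -exp(-s)*cos(4*s) − 4·∫ exp(-s)*sin(4*s) ds.
Apply parts again with u = sin(4*s), dv = exp(-s) ds: ∫ exp(-s)*sin(4*s) ds = -exp(-s)*sin(4*s) + 4·I. Substituting back brings back I: I = 4*exp(-s)*sin(4*s) - exp(-s)*cos(4*s) − 16·I.
Solving for I: (1 + 16)·I equals the remaining terms, so I = (1/17)·(4*exp(-s)*sin(4*s) - exp(-s)*cos(4*s)).

4*exp(-s)*sin(4*s)/17 - exp(-s)*cos(4*s)/17 + C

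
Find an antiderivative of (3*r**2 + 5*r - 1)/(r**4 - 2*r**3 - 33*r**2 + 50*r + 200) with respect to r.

99*log(r - 5)/70 - 67*log(r - 4)/54 + log(r + 2)/126 - 49*log(r + 5)/270 + C

Factor the denominator: (r - 5)*(r - 4)*(r + 2)*(r + 5).
Partial-fraction decomposition: -49/(270*(r + 5)) + 1/(126*(r + 2)) - 67/(54*(r - 4)) + 99/(70*(r - 5)).
Integrate each term: A/(r−a) contributes A·log|r−a|.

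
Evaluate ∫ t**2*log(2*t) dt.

Use integration by parts with u = log(2*t), dv = t**2 dt.
Then du = 1/t dt and v = t**3/3.

t**3*(log(t) + log(2))/3 - t**3/9 + C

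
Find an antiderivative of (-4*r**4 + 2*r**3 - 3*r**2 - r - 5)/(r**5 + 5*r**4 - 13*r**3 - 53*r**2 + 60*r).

Factor the denominator: r*(r - 3)*(r - 1)*(r + 4)*(r + 5).
Partial-fraction decomposition: -565/(48*(r + 5)) + 1201/(140*(r + 4)) + 11/(60*(r - 1)) - 305/(336*(r - 3)) - 1/(12*r).
Integrate each term: A/(r−a) contributes A·log|r−a|.

-log(r)/12 - 305*log(r - 3)/336 + 11*log(r - 1)/60 + 1201*log(r + 4)/140 - 565*log(r + 5)/48 + C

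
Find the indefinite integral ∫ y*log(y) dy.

Use integration by parts with u = log(y), dv = y dy.
Then du = 1/y dy and v = y**2/2.

y**2*log(y)/2 - y**2/4 + C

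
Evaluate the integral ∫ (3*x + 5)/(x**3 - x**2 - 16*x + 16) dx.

17*log(x - 4)/24 - 8*log(x - 1)/15 - 7*log(x + 4)/40 + C

Factor the denominator: (x - 4)*(x - 1)*(x + 4).
Partial-fraction decomposition: -7/(40*(x + 4)) - 8/(15*(x - 1)) + 17/(24*(x - 4)).
Integrate each term: A/(x−a) contributes A·log|x−a|.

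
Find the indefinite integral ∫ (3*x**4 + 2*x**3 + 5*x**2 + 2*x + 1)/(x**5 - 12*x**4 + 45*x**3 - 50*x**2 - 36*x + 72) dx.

4513*log(x - 6)/336 - 349*log(x - 3)/12 + 2683*log(x - 2)/144 + 5*log(x + 1)/252 - 89/(12*x - 24) + C

Factor the denominator: (x - 6)*(x - 3)*(x - 2)**2*(x + 1).
Partial-fraction decomposition: 5/(252*(x + 1)) + 2683/(144*(x - 2)) + 89/(12*(x - 2)**2) - 349/(12*(x - 3)) + 4513/(336*(x - 6)).
Integrate each term; A/(x−a) gives A·log|x−a|; A/(x−a)² gives −A/(x−a).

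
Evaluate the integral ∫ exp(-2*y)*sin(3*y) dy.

Let I denote the integral. Integrate by parts with u = sin(3*y), dv = exp(-2*y) dy, so v = -exp(-2*y)/2: I = -exp(-2*y)*sin(3*y)/2 + (3/2)·∫ exp(-2*y)*cos(3*y) dy.
Apply parts again with u = cos(3*y), dv = exp(-2*y) dy: ∫ exp(-2*y)*cos(3*y) dy = -exp(-2*y)*cos(3*y)/2 − (3/2)·I. Substituting back brings back I: I = -exp(-2*y)*sin(3*y)/2 - 3*exp(-2*y)*cos(3*y)/4 − (9/4)·I.
Solving for I: (1 + 9/4)·I equals the remaining terms, so I = (4/13)·(-exp(-2*y)*sin(3*y)/2 - 3*exp(-2*y)*cos(3*y)/4).

-2*exp(-2*y)*sin(3*y)/13 - 3*exp(-2*y)*cos(3*y)/13 + C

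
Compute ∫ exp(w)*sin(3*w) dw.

exp(w)*sin(3*w)/10 - 3*exp(w)*cos(3*w)/10 + C

Let I denote the integral. Integrate by parts with u = sin(3*w), dv = exp(w) dw, so v = exp(w): I = exp(w)*sin(3*w) − 3·∫ exp(w)*cos(3*w) dw.
Apply parts again with u = cos(3*w), dv = exp(w) dw: ∫ exp(w)*cos(3*w) dw = exp(w)*cos(3*w) + 3·I. Substituting back brings back I: I = exp(w)*sin(3*w) - 3*exp(w)*cos(3*w) − 9·I.
Solving for I: (1 + 9)·I equals the remaining terms, so I = (1/10)·(exp(w)*sin(3*w) - 3*exp(w)*cos(3*w)).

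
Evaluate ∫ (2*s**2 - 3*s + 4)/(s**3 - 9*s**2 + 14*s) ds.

2*log(s)/7 + 81*log(s - 7)/35 - 3*log(s - 2)/5 + C

Factor the denominator: s*(s - 7)*(s - 2).
Partial-fraction decomposition: -3/(5*(s - 2)) + 81/(35*(s - 7)) + 2/(7*s).
Integrate each term: A/(s−a) contributes A·log|s−a|.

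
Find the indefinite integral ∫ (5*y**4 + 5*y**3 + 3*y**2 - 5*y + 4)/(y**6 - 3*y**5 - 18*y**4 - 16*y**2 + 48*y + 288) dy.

Factor the denominator: (y - 6)*(y - 2)*(y + 2)*(y + 3)*(y**2 + 4).
Partial-fraction decomposition: -(383*y - 642)/(2080*(y**2 + 4)) - 316/(585*(y + 3)) + 33/(128*(y + 2)) - 63/(320*(y - 2)) + 3821/(5760*(y - 6)).
Integrate each term; A/(y−a) gives A·log|y−a|; the (By+D)/(y²+p²) term gives a log and an atan.

3821*log(y - 6)/5760 - 63*log(y - 2)/320 + 33*log(y + 2)/128 - 316*log(y + 3)/585 - 383*log(y**2 + 4)/4160 + 321*atan(y/2)/2080 + C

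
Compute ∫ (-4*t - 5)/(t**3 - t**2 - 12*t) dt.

Factor the denominator: t*(t - 4)*(t + 3).
Partial-fraction decomposition: 1/(3*(t + 3)) - 3/(4*(t - 4)) + 5/(12*t).
Integrate each term: A/(t−a) contributes A·log|t−a|.

5*log(t)/12 - 3*log(t - 4)/4 + log(t + 3)/3 + C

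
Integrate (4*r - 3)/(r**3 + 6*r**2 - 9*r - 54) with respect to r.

Factor the denominator: (r - 3)*(r + 3)*(r + 6).
Partial-fraction decomposition: -1/(r + 6) + 5/(6*(r + 3)) + 1/(6*(r - 3)).
Integrate each term: A/(r−a) contributes A·log|r−a|.

log(r - 3)/6 + 5*log(r + 3)/6 - log(r + 6) + C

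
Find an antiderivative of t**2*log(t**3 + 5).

Let u = t**3 + 5, so du = (3*t**2) dt.
The integral becomes (1/3)·∫ log(u) du; integrate by parts with u′=log(u), dv′=du.

t**3*log(t**3 + 5)/3 - t**3/3 + 5*log(t**3 + 5)/3 + C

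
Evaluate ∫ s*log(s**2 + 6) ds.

s**2*log(s**2 + 6)/2 - s**2/2 + 3*log(s**2 + 6) + C

Let u = s**2 + 6, so du = (2*s) ds.
The integral becomes (1/2)·∫ log(u) du; integrate by parts with u′=log(u), dv′=du.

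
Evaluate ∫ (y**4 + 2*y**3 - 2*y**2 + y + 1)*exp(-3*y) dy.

(-27*y**4 - 90*y**3 - 36*y**2 - 51*y - 44)*exp(-3*y)/81 + C

Use integration by parts with u = y**4 + 2*y**3 - 2*y**2 + y + 1, dv = exp(-3*y) dy, so v = -exp(-3*y)/3.
Apply parts 4 times (tabular method): alternate signs, differentiate u down to 0, integrate dv up.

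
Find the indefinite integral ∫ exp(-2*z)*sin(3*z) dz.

-2*exp(-2*z)*sin(3*z)/13 - 3*exp(-2*z)*cos(3*z)/13 + C

Let I denote the integral. Integrate by parts with u = sin(3*z), dv = exp(-2*z) dz, so v = -exp(-2*z)/2: I = -exp(-2*z)*sin(3*z)/2 + (3/2)·∫ exp(-2*z)*cos(3*z) dz.
Apply parts again with u = cos(3*z), dv = exp(-2*z) dz: ∫ exp(-2*z)*cos(3*z) dz = -exp(-2*z)*cos(3*z)/2 − (3/2)·I. Substituting back brings back I: I = -exp(-2*z)*sin(3*z)/2 - 3*exp(-2*z)*cos(3*z)/4 − (9/4)·I.
Solving for I: (1 + 9/4)·I equals the remaining terms, so I = (4/13)·(-exp(-2*z)*sin(3*z)/2 - 3*exp(-2*z)*cos(3*z)/4).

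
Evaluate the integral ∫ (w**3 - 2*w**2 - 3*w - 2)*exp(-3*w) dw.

(-9*w**3 + 9*w**2 + 33*w + 29)*exp(-3*w)/27 + C

Use integration by parts with u = w**3 - 2*w**2 - 3*w - 2, dv = exp(-3*w) dw, so v = -exp(-3*w)/3.
Apply parts 3 times (tabular method): alternate signs, differentiate u down to 0, integrate dv up.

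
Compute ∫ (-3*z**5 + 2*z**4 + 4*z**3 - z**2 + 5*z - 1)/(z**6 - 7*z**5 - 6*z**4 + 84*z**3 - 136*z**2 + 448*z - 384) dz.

Factor the denominator: (z - 6)*(z - 4)*(z - 1)*(z + 4)*(z**2 + 4).
Partial-fraction decomposition: -(127*z + 1722)/(4000*(z**2 + 4)) - 3291/(8000*(z + 4)) + 2/(125*(z - 1)) + 767/(320*(z - 4)) - 19879/(4000*(z - 6)).
Integrate each term; A/(z−a) gives A·log|z−a|; the (Bz+D)/(z²+p²) term gives a log and an atan.

-19879*log(z - 6)/4000 + 767*log(z - 4)/320 + 2*log(z - 1)/125 - 3291*log(z + 4)/8000 - 127*log(z**2 + 4)/8000 - 861*atan(z/2)/4000 + C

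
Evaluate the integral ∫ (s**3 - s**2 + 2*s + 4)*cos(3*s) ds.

s**3*sin(3*s)/3 - s**2*sin(3*s)/3 + s**2*cos(3*s)/3 + 4*s*sin(3*s)/9 - 2*s*cos(3*s)/9 + 38*sin(3*s)/27 + 4*cos(3*s)/27 + C

Use integration by parts with u = s**3 - s**2 + 2*s + 4, dv = cos(3*s) ds, so v = sin(3*s)/3.
Apply parts 3 times (tabular method): alternate signs, differentiate u down to 0, integrate dv up.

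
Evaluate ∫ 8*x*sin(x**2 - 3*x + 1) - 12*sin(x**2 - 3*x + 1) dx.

Let u = x**2 - 3*x + 1, so du = (2*x - 3) dx.
Rewriting, the integral becomes 4·∫ sin(u) du = 4·-cos(u).
Substituting back, u = x**2 - 3*x + 1.

-4*cos(x**2 - 3*x + 1) + C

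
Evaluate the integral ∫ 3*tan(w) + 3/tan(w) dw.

Let u = tan(w), so du = (tan(w)**2 + 1) dw.
Rewriting, the integral becomes 3·∫ 1/u du = 3·log(u).
Substituting back, u = tan(w).

3*log(tan(w)) + C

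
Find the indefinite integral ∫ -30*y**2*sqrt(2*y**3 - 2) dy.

-10*(2*y**3 - 2)**(3/2)/3 + C

Let u = 2*y**3 - 2, so du = (6*y**2) dy.
Rewriting, the integral becomes -5·∫ √u du = -5·(2/3)u^(3/2).
Substituting back, u = 2*y**3 - 2.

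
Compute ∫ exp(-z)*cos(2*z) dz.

Let I denote the integral. Integrate by parts with u = cos(2*z), dv = exp(-z) dz, so v = -exp(-z): I = -exp(-z)*cos(2*z) − 2·∫ exp(-z)*sin(2*z) dz.
Apply parts again with u = sin(2*z), dv = exp(-z) dz: ∫ exp(-z)*sin(2*z) dz = -exp(-z)*sin(2*z) + 2·I. Substituting back brings back I: I = 2*exp(-z)*sin(2*z) - exp(-z)*cos(2*z) − 4·I.
Solving for I: (1 + 4)·I equals the remaining terms, so I = (1/5)·(2*exp(-z)*sin(2*z) - exp(-z)*cos(2*z)).

2*exp(-z)*sin(2*z)/5 - exp(-z)*cos(2*z)/5 + C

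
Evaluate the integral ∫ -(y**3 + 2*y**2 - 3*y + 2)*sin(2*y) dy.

y**3*cos(2*y)/2 - 3*y**2*sin(2*y)/4 + y**2*cos(2*y) - y*sin(2*y) - 9*y*cos(2*y)/4 + 9*sin(2*y)/8 + cos(2*y)/2 + C

Use integration by parts with u = y**3 + 2*y**2 - 3*y + 2, dv = -sin(2*y) dy, so v = cos(2*y)/2.
Apply parts 3 times (tabular method): alternate signs, differentiate u down to 0, integrate dv up.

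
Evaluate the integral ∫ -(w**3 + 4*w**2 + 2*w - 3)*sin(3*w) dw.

Use integration by parts with u = w**3 + 4*w**2 + 2*w - 3, dv = -sin(3*w) dw, so v = cos(3*w)/3.
Apply parts 3 times (tabular method): alternate signs, differentiate u down to 0, integrate dv up.

w**3*cos(3*w)/3 - w**2*sin(3*w)/3 + 4*w**2*cos(3*w)/3 - 8*w*sin(3*w)/9 + 4*w*cos(3*w)/9 - 4*sin(3*w)/27 - 35*cos(3*w)/27 + C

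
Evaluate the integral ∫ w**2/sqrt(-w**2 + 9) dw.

Substitute w = 3·sin(θ), so dw = 3·cos(θ) dθ and the radical becomes sqrt(-w**2 + 9) = 3·cos(θ) by the Pythagorean identity.
Integrate the resulting trig expression in θ, then back-substitute θ = asin(w/3), sin(θ) = w/3, cos(θ) = sqrt(-w**2 + 9)/3 (absorbing any constant into C).

-w*sqrt(-w**2 + 9)/2 + 9*asin(w/3)/2 + C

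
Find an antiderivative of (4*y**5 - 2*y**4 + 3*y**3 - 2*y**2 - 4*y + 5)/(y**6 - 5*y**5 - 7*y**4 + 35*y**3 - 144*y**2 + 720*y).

log(y)/144 + 68*log(y - 5)/9 - 3733*log(y - 4)/800 + 4811*log(y + 4)/7200 + 49*log(y**2 + 9)/225 + 13*atan(y/3)/25 + C

Factor the denominator: y*(y - 5)*(y - 4)*(y + 4)*(y**2 + 9).
Partial-fraction decomposition: (98*y + 351)/(225*(y**2 + 9)) + 4811/(7200*(y + 4)) - 3733/(800*(y - 4)) + 68/(9*(y - 5)) + 1/(144*y).
Integrate each term; A/(y−a) gives A·log|y−a|; the (By+D)/(y²+p²) term gives a log and an atan.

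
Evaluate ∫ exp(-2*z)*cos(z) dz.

Let I denote the integral. Integrate by parts with u = cos(z), dv = exp(-2*z) dz, so v = -exp(-2*z)/2: I = -exp(-2*z)*cos(z)/2 − (1/2)·∫ exp(-2*z)*sin(z) dz.
Apply parts again with u = sin(z), dv = exp(-2*z) dz: ∫ exp(-2*z)*sin(z) dz = -exp(-2*z)*sin(z)/2 + (1/2)·I. Substituting back brings back I: I = exp(-2*z)*sin(z)/4 - exp(-2*z)*cos(z)/2 − (1/4)·I.
Solving for I: (1 + 1/4)·I equals the remaining terms, so I = (4/5)·(exp(-2*z)*sin(z)/4 - exp(-2*z)*cos(z)/2).

exp(-2*z)*sin(z)/5 - 2*exp(-2*z)*cos(z)/5 + C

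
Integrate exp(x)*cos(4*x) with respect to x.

Let I denote the integral. Integrate by parts with u = cos(4*x), dv = exp(x) dx, so v = exp(x): I = exp(x)*cos(4*x) + 4·∫ exp(x)*sin(4*x) dx.
Apply parts again with u = sin(4*x), dv = exp(x) dx: ∫ exp(x)*sin(4*x) dx = exp(x)*sin(4*x) − 4·I. Substituting back brings back I: I = 4*exp(x)*sin(4*x) + exp(x)*cos(4*x) − 16·I.
Solving for I: (1 + 16)·I equals the remaining terms, so I = (1/17)·(4*exp(x)*sin(4*x) + exp(x)*cos(4*x)).

4*exp(x)*sin(4*x)/17 + exp(x)*cos(4*x)/17 + C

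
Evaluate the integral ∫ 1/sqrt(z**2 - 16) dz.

log(z + sqrt(z**2 - 16)) + C

Substitute z = 4·sec(θ), so dz = 4·sec(θ)*tan(θ) dθ and the radical becomes sqrt(z**2 - 16) = 4·tan(θ) by the Pythagorean identity.
Integrate the resulting trig expression in θ, then back-substitute sec(θ) = z/4, tan(θ) = sqrt(z**2 - 16)/4 (absorbing any constant into C).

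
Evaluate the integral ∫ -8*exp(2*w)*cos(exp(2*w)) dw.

Let u = exp(2*w), so du = (2*exp(2*w)) dw.
Rewriting, the integral becomes -4·∫ cos(u) du = -4·sin(u).
Substituting back, u = exp(2*w).

-4*sin(exp(2*w)) + C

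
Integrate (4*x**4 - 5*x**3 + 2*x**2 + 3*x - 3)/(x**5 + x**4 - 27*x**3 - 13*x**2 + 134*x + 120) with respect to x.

Factor the denominator: (x - 4)*(x - 3)*(x + 1)*(x + 2)*(x + 5).
Partial-fraction decomposition: 3157/(864*(x + 5)) - 103/(90*(x + 2)) + 1/(16*(x + 1)) - 213/(160*(x - 3)) + 149/(54*(x - 4)).
Integrate each term: A/(x−a) contributes A·log|x−a|.

149*log(x - 4)/54 - 213*log(x - 3)/160 + log(x + 1)/16 - 103*log(x + 2)/90 + 3157*log(x + 5)/864 + C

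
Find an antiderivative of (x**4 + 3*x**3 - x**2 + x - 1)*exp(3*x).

Use integration by parts with u = x**4 + 3*x**3 - x**2 + x - 1, dv = exp(3*x) dx, so v = exp(3*x)/3.
Apply parts 4 times (tabular method): alternate signs, differentiate u down to 0, integrate dv up.

(27*x**4 + 45*x**3 - 72*x**2 + 75*x - 52)*exp(3*x)/81 + C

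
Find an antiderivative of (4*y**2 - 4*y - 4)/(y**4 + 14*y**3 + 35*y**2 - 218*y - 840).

Factor the denominator: (y - 4)*(y + 5)*(y + 6)*(y + 7).
Partial-fraction decomposition: -10/(y + 7) + 82/(5*(y + 6)) - 58/(9*(y + 5)) + 2/(45*(y - 4)).
Integrate each term: A/(y−a) contributes A·log|y−a|.

2*log(y - 4)/45 - 58*log(y + 5)/9 + 82*log(y + 6)/5 - 10*log(y + 7) + C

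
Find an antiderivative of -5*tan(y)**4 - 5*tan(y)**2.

Let u = tan(y), so du = (tan(y)**2 + 1) dy.
Rewriting, the integral becomes -5·∫ u^2 du = -5·u^3/3.
Substituting back, u = tan(y).

-5*tan(y)**3/3 + C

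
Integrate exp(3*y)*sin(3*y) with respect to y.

Let I denote the integral. Integrate by parts with u = sin(3*y), dv = exp(3*y) dy, so v = exp(3*y)/3: I = exp(3*y)*sin(3*y)/3 − ∫ exp(3*y)*cos(3*y) dy.
Apply parts again with u = cos(3*y), dv = exp(3*y) dy: ∫ exp(3*y)*cos(3*y) dy = exp(3*y)*cos(3*y)/3 + I. Substituting back brings back I: I = exp(3*y)*sin(3*y)/3 - exp(3*y)*cos(3*y)/3 − I.
Solving for I: (1 + 1)·I equals the remaining terms, so I = (1/2)·(exp(3*y)*sin(3*y)/3 - exp(3*y)*cos(3*y)/3).

exp(3*y)*sin(3*y)/6 - exp(3*y)*cos(3*y)/6 + C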